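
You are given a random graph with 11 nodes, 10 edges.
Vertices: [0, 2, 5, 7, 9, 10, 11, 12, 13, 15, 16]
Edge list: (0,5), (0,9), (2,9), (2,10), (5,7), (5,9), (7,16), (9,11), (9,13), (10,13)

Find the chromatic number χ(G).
Clique number ω(G) = 3 (lower bound: χ ≥ ω).
The clique on [0, 5, 9] has size 3, forcing χ ≥ 3, and the coloring below uses 3 colors, so χ(G) = 3.
A valid 3-coloring: color 1: [7, 9, 10, 12, 15]; color 2: [2, 5, 11, 13, 16]; color 3: [0].

χ(G) = 3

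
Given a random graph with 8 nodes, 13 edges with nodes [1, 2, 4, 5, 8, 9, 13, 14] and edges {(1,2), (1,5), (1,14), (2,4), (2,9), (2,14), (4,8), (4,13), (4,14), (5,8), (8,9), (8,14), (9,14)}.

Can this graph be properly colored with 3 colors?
A valid 3-coloring: color 1: [5, 13, 14]; color 2: [1, 4, 9]; color 3: [2, 8].
(χ(G) = 3 ≤ 3.)

Yes, G is 3-colorable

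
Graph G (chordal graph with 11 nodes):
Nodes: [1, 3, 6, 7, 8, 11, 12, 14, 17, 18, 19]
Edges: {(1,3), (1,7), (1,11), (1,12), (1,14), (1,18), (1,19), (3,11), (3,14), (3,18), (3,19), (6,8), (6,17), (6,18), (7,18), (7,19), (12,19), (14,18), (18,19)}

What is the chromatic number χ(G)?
Clique number ω(G) = 4 (lower bound: χ ≥ ω).
The clique on [1, 3, 18, 19] has size 4, forcing χ ≥ 4, and the coloring below uses 4 colors, so χ(G) = 4.
A valid 4-coloring: color 1: [1, 6]; color 2: [8, 11, 12, 17, 18]; color 3: [3, 7]; color 4: [14, 19].

χ(G) = 4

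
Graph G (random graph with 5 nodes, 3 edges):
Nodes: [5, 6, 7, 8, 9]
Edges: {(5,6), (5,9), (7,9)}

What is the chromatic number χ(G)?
Clique number ω(G) = 2 (lower bound: χ ≥ ω).
The graph is bipartite (no odd cycle), so 2 colors suffice: χ(G) = 2.
A valid 2-coloring: color 1: [6, 8, 9]; color 2: [5, 7].

χ(G) = 2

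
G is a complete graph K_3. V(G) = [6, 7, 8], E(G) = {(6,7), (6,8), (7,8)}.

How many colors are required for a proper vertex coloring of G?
Clique number ω(G) = 3 (lower bound: χ ≥ ω).
The clique on [6, 7, 8] has size 3, forcing χ ≥ 3, and the coloring below uses 3 colors, so χ(G) = 3.
A valid 3-coloring: color 1: [7]; color 2: [6]; color 3: [8].

χ(G) = 3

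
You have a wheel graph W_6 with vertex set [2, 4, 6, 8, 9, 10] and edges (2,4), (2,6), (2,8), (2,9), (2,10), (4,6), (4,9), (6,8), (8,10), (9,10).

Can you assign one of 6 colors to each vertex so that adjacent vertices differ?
A valid 6-coloring: color 1: [2]; color 2: [4, 10]; color 3: [8, 9]; color 4: [6].
(χ(G) = 4 ≤ 6.)

Yes, G is 6-colorable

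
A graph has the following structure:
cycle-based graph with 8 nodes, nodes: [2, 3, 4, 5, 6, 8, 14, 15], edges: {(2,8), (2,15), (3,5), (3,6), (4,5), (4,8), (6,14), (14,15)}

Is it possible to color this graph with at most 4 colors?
Yes, G is 4-colorable

A valid 4-coloring: color 1: [5, 6, 8, 15]; color 2: [2, 3, 4, 14].
(χ(G) = 2 ≤ 4.)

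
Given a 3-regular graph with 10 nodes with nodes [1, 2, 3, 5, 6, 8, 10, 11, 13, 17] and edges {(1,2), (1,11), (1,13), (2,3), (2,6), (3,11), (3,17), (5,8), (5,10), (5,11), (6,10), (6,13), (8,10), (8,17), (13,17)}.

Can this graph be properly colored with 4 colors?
A valid 4-coloring: color 1: [3, 5, 13]; color 2: [2, 10, 11, 17]; color 3: [1, 6, 8].
(χ(G) = 3 ≤ 4.)

Yes, G is 4-colorable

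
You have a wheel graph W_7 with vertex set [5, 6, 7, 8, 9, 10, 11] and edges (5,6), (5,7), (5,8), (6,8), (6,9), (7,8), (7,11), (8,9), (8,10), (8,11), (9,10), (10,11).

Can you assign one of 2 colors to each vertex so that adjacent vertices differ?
No, G is not 2-colorable

The clique on vertices [8, 9, 10] has size 3 > 2, so it alone needs 3 colors.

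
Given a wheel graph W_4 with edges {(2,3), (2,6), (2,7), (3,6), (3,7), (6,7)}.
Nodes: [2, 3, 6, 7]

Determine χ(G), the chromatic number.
Clique number ω(G) = 4 (lower bound: χ ≥ ω).
The clique on [2, 3, 6, 7] has size 4, forcing χ ≥ 4, and the coloring below uses 4 colors, so χ(G) = 4.
A valid 4-coloring: color 1: [2]; color 2: [3]; color 3: [7]; color 4: [6].

χ(G) = 4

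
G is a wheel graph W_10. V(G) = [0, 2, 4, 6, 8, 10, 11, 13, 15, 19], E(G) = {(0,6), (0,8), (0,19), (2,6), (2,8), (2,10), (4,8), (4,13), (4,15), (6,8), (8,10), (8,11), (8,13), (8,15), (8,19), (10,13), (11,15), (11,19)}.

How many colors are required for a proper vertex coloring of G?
χ(G) = 4

Clique number ω(G) = 3 (lower bound: χ ≥ ω).
Odd cycle [19, 11, 15, 4, 13, 10, 2, 6, 0] needs 3 colors (χ ≥ 3).
Vertex 8 is adjacent to every vertex of [0, 2, 4, 6, 10, 11, 13, 15, 19], which already need 3 colors among themselves, so 8 needs a new color (χ ≥ 4).
The coloring below uses 4 colors, so χ(G) = 4.
A valid 4-coloring: color 1: [8]; color 2: [6, 13, 15, 19]; color 3: [0, 4, 10, 11]; color 4: [2].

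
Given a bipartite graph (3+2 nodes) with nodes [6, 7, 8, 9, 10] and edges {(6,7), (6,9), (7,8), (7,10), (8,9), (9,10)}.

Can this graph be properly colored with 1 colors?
Edge (8,9) forces its endpoints to differ, so 1 color is not enough.

No, G is not 1-colorable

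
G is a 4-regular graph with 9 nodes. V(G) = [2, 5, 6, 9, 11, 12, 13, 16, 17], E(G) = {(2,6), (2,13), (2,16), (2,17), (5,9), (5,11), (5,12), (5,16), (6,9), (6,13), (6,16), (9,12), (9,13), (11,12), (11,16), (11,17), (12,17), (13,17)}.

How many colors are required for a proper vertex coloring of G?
χ(G) = 3

Clique number ω(G) = 3 (lower bound: χ ≥ ω).
The clique on [2, 6, 16] has size 3, forcing χ ≥ 3, and the coloring below uses 3 colors, so χ(G) = 3.
A valid 3-coloring: color 1: [12, 13, 16]; color 2: [2, 9, 11]; color 3: [5, 6, 17].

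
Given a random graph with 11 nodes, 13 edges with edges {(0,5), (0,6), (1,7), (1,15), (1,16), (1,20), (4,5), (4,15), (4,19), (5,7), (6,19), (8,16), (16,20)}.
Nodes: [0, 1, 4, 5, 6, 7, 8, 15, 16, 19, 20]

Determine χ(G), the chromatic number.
χ(G) = 3

Clique number ω(G) = 3 (lower bound: χ ≥ ω).
The clique on [1, 16, 20] has size 3, forcing χ ≥ 3, and the coloring below uses 3 colors, so χ(G) = 3.
A valid 3-coloring: color 1: [0, 1, 4, 8]; color 2: [5, 6, 15, 16]; color 3: [7, 19, 20].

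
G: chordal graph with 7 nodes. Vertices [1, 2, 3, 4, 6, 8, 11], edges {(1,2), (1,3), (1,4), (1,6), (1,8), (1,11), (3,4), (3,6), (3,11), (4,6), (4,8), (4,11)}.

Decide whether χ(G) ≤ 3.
No, G is not 3-colorable

The clique on vertices [1, 3, 4, 11] has size 4 > 3, so it alone needs 4 colors.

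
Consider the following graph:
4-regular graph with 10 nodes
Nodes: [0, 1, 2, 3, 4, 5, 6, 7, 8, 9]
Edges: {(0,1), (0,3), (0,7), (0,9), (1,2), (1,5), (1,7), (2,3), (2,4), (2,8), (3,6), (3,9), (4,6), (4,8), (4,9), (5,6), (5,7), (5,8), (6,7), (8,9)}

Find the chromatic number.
Clique number ω(G) = 3 (lower bound: χ ≥ ω).
Suppose a proper 3-coloring c exists. The clique [0, 1, 7] takes 3 distinct colors; by symmetry let c(0) = 1, c(1) = 2, c(7) = 3.
- Vertex 5: neighbors [1, 7] already have colors [2, 3] ⇒ c(5) = 1.
- Vertex 6: neighbors [5, 7] already have colors [1, 3] ⇒ c(6) = 2.
- Vertex 3: neighbors [0, 6] already have colors [1, 2] ⇒ c(3) = 3.
- Vertex 2: neighbors [1, 3] already have colors [2, 3] ⇒ c(2) = 1.
- Vertex 4: neighbors [2, 6] already have colors [1, 2] ⇒ c(4) = 3.
- Vertex 8: neighbors [2, 4] already have colors [1, 3] ⇒ c(8) = 2.
- Vertex 9: neighbors [0, 8, 3] already have colors [1, 2, 3] — all 3 colors blocked. Contradiction.
The forced assignments end in a contradiction, so G has no proper 3-coloring (χ ≥ 4).
The coloring below uses 4 colors, so χ(G) = 4.
A valid 4-coloring: color 1: [1, 6, 9]; color 2: [0, 2, 5]; color 3: [3, 7, 8]; color 4: [4].

χ(G) = 4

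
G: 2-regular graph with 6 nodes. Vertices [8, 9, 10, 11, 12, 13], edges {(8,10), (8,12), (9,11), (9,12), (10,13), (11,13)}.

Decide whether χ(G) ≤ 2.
A valid 2-coloring: color 1: [8, 9, 13]; color 2: [10, 11, 12].
(χ(G) = 2 ≤ 2.)

Yes, G is 2-colorable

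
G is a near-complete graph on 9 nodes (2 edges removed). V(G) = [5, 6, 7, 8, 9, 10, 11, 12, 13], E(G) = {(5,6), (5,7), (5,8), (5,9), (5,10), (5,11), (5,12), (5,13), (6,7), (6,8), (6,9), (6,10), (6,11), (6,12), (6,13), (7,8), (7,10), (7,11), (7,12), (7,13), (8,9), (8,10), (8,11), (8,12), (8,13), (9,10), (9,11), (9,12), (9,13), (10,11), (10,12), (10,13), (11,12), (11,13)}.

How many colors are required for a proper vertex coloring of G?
Clique number ω(G) = 7 (lower bound: χ ≥ ω).
The clique on [5, 6, 8, 9, 10, 11, 12] has size 7, forcing χ ≥ 7, and the coloring below uses 7 colors, so χ(G) = 7.
A valid 7-coloring: color 1: [6]; color 2: [5]; color 3: [10]; color 4: [8]; color 5: [11]; color 6: [7, 9]; color 7: [12, 13].

χ(G) = 7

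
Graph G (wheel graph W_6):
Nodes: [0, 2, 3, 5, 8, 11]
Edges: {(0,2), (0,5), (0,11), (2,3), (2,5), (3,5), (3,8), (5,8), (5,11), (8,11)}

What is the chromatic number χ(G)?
χ(G) = 4

Clique number ω(G) = 3 (lower bound: χ ≥ ω).
Odd cycle [11, 0, 2, 3, 8] needs 3 colors (χ ≥ 3).
Vertex 5 is adjacent to every vertex of [0, 2, 3, 8, 11], which already need 3 colors among themselves, so 5 needs a new color (χ ≥ 4).
The coloring below uses 4 colors, so χ(G) = 4.
A valid 4-coloring: color 1: [5]; color 2: [3, 11]; color 3: [0, 8]; color 4: [2].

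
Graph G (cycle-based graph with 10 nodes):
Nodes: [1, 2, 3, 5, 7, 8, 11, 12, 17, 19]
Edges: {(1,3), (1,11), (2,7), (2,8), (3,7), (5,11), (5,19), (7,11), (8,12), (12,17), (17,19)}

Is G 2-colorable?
Yes, G is 2-colorable

A valid 2-coloring: color 1: [1, 5, 7, 8, 17]; color 2: [2, 3, 11, 12, 19].
(χ(G) = 2 ≤ 2.)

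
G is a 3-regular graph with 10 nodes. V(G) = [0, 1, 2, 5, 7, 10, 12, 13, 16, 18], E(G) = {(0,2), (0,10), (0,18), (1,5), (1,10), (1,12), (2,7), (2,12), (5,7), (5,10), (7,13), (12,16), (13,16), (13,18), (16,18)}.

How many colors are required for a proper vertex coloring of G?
Clique number ω(G) = 3 (lower bound: χ ≥ ω).
The clique on [1, 5, 10] has size 3, forcing χ ≥ 3, and the coloring below uses 3 colors, so χ(G) = 3.
A valid 3-coloring: color 1: [7, 10, 12, 18]; color 2: [0, 1, 16]; color 3: [2, 5, 13].

χ(G) = 3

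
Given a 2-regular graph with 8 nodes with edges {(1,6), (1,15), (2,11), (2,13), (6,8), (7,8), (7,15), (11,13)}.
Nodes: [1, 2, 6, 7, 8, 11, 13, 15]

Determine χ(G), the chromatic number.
χ(G) = 3

Clique number ω(G) = 3 (lower bound: χ ≥ ω).
The clique on [2, 11, 13] has size 3, forcing χ ≥ 3, and the coloring below uses 3 colors, so χ(G) = 3.
A valid 3-coloring: color 1: [6, 11, 15]; color 2: [1, 7, 13]; color 3: [2, 8].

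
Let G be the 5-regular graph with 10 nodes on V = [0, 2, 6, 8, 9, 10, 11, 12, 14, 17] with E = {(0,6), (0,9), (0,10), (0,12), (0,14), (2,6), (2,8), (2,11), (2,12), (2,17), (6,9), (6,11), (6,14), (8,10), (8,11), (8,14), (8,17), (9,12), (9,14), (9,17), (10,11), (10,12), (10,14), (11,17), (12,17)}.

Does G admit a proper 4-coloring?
Yes, G is 4-colorable

A valid 4-coloring: color 1: [6, 8, 12]; color 2: [0, 17]; color 3: [2, 9, 10]; color 4: [11, 14].
(χ(G) = 4 ≤ 4.)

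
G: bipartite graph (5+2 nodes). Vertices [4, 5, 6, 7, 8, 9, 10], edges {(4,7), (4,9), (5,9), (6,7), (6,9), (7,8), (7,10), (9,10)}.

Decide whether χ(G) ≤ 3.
A valid 3-coloring: color 1: [7, 9]; color 2: [4, 5, 6, 8, 10].
(χ(G) = 2 ≤ 3.)

Yes, G is 3-colorable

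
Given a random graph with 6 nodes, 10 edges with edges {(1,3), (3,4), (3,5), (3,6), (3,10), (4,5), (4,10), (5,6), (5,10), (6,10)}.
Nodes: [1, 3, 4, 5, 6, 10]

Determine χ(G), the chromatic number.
χ(G) = 4

Clique number ω(G) = 4 (lower bound: χ ≥ ω).
The clique on [3, 4, 5, 10] has size 4, forcing χ ≥ 4, and the coloring below uses 4 colors, so χ(G) = 4.
A valid 4-coloring: color 1: [3]; color 2: [1, 10]; color 3: [5]; color 4: [4, 6].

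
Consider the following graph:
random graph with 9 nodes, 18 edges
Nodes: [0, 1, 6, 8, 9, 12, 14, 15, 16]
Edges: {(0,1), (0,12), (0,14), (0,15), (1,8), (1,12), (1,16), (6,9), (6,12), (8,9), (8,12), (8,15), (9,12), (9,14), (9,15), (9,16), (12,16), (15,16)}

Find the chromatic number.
Clique number ω(G) = 3 (lower bound: χ ≥ ω).
The clique on [0, 1, 12] has size 3, forcing χ ≥ 3, and the coloring below uses 3 colors, so χ(G) = 3.
A valid 3-coloring: color 1: [12, 14, 15]; color 2: [1, 9]; color 3: [0, 6, 8, 16].

χ(G) = 3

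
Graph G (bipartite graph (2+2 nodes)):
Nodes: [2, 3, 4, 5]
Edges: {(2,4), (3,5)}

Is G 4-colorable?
Yes, G is 4-colorable

A valid 4-coloring: color 1: [2, 3]; color 2: [4, 5].
(χ(G) = 2 ≤ 4.)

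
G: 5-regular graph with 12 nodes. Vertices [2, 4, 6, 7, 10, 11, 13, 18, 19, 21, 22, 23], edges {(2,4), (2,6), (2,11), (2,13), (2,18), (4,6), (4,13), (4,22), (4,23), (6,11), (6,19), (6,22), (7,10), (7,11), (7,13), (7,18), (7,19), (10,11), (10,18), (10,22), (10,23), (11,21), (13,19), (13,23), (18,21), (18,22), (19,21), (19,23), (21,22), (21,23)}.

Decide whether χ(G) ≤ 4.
Yes, G is 4-colorable

A valid 4-coloring: color 1: [4, 11, 18, 19]; color 2: [6, 10, 13, 21]; color 3: [2, 7, 22, 23].
(χ(G) = 3 ≤ 4.)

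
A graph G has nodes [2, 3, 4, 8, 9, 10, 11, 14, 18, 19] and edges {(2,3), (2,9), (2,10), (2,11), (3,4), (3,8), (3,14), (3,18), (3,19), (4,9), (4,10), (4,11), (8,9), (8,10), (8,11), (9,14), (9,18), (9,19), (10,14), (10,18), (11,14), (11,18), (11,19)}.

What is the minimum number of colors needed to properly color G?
χ(G) = 2

Clique number ω(G) = 2 (lower bound: χ ≥ ω).
The graph is bipartite (no odd cycle), so 2 colors suffice: χ(G) = 2.
A valid 2-coloring: color 1: [3, 9, 10, 11]; color 2: [2, 4, 8, 14, 18, 19].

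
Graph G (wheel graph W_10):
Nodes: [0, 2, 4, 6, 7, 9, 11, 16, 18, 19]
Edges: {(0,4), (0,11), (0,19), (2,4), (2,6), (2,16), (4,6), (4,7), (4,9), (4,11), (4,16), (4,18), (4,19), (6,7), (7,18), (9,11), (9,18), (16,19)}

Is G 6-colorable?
Yes, G is 6-colorable

A valid 6-coloring: color 1: [4]; color 2: [0, 6, 16, 18]; color 3: [2, 7, 11, 19]; color 4: [9].
(χ(G) = 4 ≤ 6.)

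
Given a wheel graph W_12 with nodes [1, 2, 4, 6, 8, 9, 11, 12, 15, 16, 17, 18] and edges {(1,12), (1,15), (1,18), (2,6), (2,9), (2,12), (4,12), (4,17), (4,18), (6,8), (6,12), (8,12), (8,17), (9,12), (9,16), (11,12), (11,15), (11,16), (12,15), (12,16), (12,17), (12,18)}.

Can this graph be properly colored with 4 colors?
Yes, G is 4-colorable

A valid 4-coloring: color 1: [12]; color 2: [1, 6, 9, 11, 17]; color 3: [2, 4, 8, 15, 16]; color 4: [18].
(χ(G) = 4 ≤ 4.)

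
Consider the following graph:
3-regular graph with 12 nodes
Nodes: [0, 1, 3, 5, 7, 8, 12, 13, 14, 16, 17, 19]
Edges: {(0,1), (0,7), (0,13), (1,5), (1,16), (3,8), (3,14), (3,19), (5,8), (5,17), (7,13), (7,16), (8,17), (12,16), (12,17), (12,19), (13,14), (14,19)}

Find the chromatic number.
Clique number ω(G) = 3 (lower bound: χ ≥ ω).
The clique on [0, 7, 13] has size 3, forcing χ ≥ 3, and the coloring below uses 3 colors, so χ(G) = 3.
A valid 3-coloring: color 1: [0, 3, 16, 17]; color 2: [1, 7, 8, 12, 14]; color 3: [5, 13, 19].

χ(G) = 3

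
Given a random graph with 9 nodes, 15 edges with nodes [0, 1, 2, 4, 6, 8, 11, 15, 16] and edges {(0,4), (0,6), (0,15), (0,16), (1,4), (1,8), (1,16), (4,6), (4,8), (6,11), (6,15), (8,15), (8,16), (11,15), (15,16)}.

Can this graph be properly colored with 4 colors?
A valid 4-coloring: color 1: [1, 2, 15]; color 2: [6, 16]; color 3: [0, 8, 11]; color 4: [4].
(χ(G) = 4 ≤ 4.)

Yes, G is 4-colorable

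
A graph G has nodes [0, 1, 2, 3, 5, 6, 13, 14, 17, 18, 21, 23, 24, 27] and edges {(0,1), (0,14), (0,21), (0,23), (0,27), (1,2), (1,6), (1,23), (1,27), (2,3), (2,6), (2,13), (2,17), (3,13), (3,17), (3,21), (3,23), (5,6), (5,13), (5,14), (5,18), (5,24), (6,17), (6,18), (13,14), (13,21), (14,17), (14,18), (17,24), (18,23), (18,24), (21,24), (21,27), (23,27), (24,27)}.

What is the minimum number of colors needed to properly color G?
χ(G) = 4

Clique number ω(G) = 4 (lower bound: χ ≥ ω).
The clique on [0, 1, 23, 27] has size 4, forcing χ ≥ 4, and the coloring below uses 4 colors, so χ(G) = 4.
A valid 4-coloring: color 1: [2, 5, 21, 23]; color 2: [0, 6, 13, 24]; color 3: [17, 18, 27]; color 4: [1, 3, 14].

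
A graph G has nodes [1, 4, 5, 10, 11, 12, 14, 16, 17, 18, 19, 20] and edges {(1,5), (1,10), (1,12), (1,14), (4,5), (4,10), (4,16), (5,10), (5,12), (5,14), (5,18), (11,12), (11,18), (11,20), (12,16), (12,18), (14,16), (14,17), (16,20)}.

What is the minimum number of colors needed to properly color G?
χ(G) = 3

Clique number ω(G) = 3 (lower bound: χ ≥ ω).
The clique on [1, 5, 10] has size 3, forcing χ ≥ 3, and the coloring below uses 3 colors, so χ(G) = 3.
A valid 3-coloring: color 1: [5, 11, 16, 17, 19]; color 2: [10, 12, 14, 20]; color 3: [1, 4, 18].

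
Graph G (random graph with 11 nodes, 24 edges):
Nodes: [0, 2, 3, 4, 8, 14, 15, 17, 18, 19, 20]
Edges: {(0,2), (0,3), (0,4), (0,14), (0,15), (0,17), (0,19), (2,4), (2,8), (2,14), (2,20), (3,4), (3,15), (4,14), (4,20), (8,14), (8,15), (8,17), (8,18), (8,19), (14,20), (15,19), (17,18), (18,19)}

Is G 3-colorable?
The clique on vertices [0, 2, 4, 14] has size 4 > 3, so it alone needs 4 colors.

No, G is not 3-colorable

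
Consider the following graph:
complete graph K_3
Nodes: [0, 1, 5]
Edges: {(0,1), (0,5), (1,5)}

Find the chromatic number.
Clique number ω(G) = 3 (lower bound: χ ≥ ω).
The clique on [0, 1, 5] has size 3, forcing χ ≥ 3, and the coloring below uses 3 colors, so χ(G) = 3.
A valid 3-coloring: color 1: [0]; color 2: [1]; color 3: [5].

χ(G) = 3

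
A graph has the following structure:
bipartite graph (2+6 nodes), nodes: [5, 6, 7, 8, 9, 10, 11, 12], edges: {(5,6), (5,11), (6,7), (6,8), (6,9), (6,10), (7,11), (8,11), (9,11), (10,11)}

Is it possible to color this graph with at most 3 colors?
Yes, G is 3-colorable

A valid 3-coloring: color 1: [6, 11, 12]; color 2: [5, 7, 8, 9, 10].
(χ(G) = 2 ≤ 3.)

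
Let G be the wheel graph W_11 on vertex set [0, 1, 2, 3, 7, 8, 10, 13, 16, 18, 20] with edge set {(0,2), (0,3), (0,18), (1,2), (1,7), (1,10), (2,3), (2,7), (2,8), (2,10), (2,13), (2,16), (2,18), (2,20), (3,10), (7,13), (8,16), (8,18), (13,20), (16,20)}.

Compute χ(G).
χ(G) = 3

Clique number ω(G) = 3 (lower bound: χ ≥ ω).
The clique on [0, 2, 18] has size 3, forcing χ ≥ 3, and the coloring below uses 3 colors, so χ(G) = 3.
A valid 3-coloring: color 1: [2]; color 2: [0, 7, 8, 10, 20]; color 3: [1, 3, 13, 16, 18].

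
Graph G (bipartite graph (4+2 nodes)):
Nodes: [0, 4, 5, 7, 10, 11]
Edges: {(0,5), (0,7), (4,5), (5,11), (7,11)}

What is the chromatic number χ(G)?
χ(G) = 2

Clique number ω(G) = 2 (lower bound: χ ≥ ω).
The graph is bipartite (no odd cycle), so 2 colors suffice: χ(G) = 2.
A valid 2-coloring: color 1: [5, 7, 10]; color 2: [0, 4, 11].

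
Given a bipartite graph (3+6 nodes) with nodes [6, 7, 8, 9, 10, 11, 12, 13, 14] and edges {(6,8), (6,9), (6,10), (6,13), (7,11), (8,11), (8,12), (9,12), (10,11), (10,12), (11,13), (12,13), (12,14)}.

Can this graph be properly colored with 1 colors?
No, G is not 1-colorable

Edge (8,11) forces its endpoints to differ, so 1 color is not enough.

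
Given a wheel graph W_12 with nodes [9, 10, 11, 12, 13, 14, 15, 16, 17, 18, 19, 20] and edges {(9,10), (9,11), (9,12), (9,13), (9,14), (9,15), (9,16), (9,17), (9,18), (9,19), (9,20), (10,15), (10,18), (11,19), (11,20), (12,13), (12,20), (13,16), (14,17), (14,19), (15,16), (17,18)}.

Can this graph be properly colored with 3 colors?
Odd cycle [20, 12, 13, 16, 15, 10, 18, 17, 14, 19, 11] needs 3 colors (χ ≥ 3).
Vertex 9 is adjacent to every vertex of [10, 11, 12, 13, 14, 15, 16, 17, 18, 19, 20], which already need 3 colors among themselves, so 9 needs a new color (χ ≥ 4).
Hence χ(G) ≥ 4 > 3, so no proper 3-coloring exists.

No, G is not 3-colorable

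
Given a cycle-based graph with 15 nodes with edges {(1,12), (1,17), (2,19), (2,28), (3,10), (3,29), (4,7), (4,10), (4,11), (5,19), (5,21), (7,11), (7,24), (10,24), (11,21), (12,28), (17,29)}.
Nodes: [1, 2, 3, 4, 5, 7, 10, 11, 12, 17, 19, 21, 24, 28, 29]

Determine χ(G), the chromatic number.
Clique number ω(G) = 3 (lower bound: χ ≥ ω).
The clique on [4, 7, 11] has size 3, forcing χ ≥ 3, and the coloring below uses 3 colors, so χ(G) = 3.
A valid 3-coloring: color 1: [1, 7, 10, 19, 21, 28, 29]; color 2: [2, 3, 4, 5, 12, 17, 24]; color 3: [11].

χ(G) = 3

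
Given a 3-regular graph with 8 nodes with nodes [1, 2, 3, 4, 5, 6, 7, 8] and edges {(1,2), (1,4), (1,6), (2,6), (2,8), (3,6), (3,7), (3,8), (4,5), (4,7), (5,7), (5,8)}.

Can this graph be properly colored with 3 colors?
A valid 3-coloring: color 1: [4, 6, 8]; color 2: [2, 3, 5]; color 3: [1, 7].
(χ(G) = 3 ≤ 3.)

Yes, G is 3-colorable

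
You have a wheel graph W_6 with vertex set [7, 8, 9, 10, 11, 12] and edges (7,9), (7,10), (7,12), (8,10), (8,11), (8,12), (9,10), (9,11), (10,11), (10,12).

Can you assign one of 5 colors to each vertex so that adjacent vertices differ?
A valid 5-coloring: color 1: [10]; color 2: [7, 8]; color 3: [9, 12]; color 4: [11].
(χ(G) = 4 ≤ 5.)

Yes, G is 5-colorable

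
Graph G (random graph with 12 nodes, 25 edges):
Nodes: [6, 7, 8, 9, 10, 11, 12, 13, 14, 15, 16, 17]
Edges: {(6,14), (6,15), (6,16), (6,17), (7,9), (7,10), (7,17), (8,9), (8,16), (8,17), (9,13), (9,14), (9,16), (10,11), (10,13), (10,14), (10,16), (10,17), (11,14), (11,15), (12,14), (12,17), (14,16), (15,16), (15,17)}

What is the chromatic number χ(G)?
Clique number ω(G) = 3 (lower bound: χ ≥ ω).
The clique on [6, 14, 16] has size 3, forcing χ ≥ 3, and the coloring below uses 3 colors, so χ(G) = 3.
A valid 3-coloring: color 1: [6, 9, 10, 12]; color 2: [7, 8, 13, 14, 15]; color 3: [11, 16, 17].

χ(G) = 3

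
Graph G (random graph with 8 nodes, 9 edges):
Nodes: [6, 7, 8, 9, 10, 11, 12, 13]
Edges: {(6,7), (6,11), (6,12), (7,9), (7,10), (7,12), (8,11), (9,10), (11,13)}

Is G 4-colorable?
Yes, G is 4-colorable

A valid 4-coloring: color 1: [7, 11]; color 2: [6, 8, 10, 13]; color 3: [9, 12].
(χ(G) = 3 ≤ 4.)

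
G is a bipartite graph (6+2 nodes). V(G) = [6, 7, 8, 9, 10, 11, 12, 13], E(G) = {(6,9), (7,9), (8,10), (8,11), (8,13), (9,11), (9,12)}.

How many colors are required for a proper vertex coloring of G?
Clique number ω(G) = 2 (lower bound: χ ≥ ω).
The graph is bipartite (no odd cycle), so 2 colors suffice: χ(G) = 2.
A valid 2-coloring: color 1: [8, 9]; color 2: [6, 7, 10, 11, 12, 13].

χ(G) = 2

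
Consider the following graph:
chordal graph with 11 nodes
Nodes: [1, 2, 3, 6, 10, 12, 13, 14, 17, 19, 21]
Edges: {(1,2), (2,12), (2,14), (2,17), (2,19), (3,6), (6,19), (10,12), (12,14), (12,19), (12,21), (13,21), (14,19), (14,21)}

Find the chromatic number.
χ(G) = 4

Clique number ω(G) = 4 (lower bound: χ ≥ ω).
The clique on [2, 12, 14, 19] has size 4, forcing χ ≥ 4, and the coloring below uses 4 colors, so χ(G) = 4.
A valid 4-coloring: color 1: [2, 6, 10, 21]; color 2: [1, 3, 12, 13, 17]; color 3: [19]; color 4: [14].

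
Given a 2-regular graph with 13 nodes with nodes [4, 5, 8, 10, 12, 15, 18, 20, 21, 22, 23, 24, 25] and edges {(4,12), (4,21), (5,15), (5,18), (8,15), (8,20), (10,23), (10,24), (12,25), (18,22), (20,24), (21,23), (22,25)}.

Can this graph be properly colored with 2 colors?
No, G is not 2-colorable

Odd cycle [4, 12, 25, 22, 18, 5, 15, 8, 20, 24, 10, 23, 21] needs 3 colors (χ ≥ 3).
Hence χ(G) ≥ 3 > 2, so no proper 2-coloring exists.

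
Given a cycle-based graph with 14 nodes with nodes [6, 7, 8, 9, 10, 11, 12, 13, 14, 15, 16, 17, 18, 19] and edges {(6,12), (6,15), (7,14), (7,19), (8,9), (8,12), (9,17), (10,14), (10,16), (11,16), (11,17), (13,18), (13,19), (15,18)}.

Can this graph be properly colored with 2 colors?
Yes, G is 2-colorable

A valid 2-coloring: color 1: [7, 9, 10, 11, 12, 13, 15]; color 2: [6, 8, 14, 16, 17, 18, 19].
(χ(G) = 2 ≤ 2.)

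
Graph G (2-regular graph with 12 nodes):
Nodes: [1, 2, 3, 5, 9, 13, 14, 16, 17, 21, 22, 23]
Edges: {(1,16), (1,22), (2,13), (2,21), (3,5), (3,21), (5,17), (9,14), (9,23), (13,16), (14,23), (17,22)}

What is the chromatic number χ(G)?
Clique number ω(G) = 3 (lower bound: χ ≥ ω).
The clique on [9, 14, 23] has size 3, forcing χ ≥ 3, and the coloring below uses 3 colors, so χ(G) = 3.
A valid 3-coloring: color 1: [1, 3, 9, 13, 17]; color 2: [2, 5, 16, 22, 23]; color 3: [14, 21].

χ(G) = 3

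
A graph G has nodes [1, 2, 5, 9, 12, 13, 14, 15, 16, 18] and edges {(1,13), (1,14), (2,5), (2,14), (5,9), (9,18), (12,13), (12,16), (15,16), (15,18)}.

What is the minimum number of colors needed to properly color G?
χ(G) = 2

Clique number ω(G) = 2 (lower bound: χ ≥ ω).
The graph is bipartite (no odd cycle), so 2 colors suffice: χ(G) = 2.
A valid 2-coloring: color 1: [5, 13, 14, 16, 18]; color 2: [1, 2, 9, 12, 15].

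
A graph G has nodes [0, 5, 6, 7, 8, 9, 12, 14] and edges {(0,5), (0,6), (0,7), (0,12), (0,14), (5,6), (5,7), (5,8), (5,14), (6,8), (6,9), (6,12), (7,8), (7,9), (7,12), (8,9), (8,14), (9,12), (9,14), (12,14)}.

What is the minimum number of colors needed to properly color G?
Clique number ω(G) = 3 (lower bound: χ ≥ ω).
Odd cycle [5, 0, 12, 9, 8] needs 3 colors (χ ≥ 3).
Vertex 6 is adjacent to every vertex of [0, 5, 8, 9, 12], which already need 3 colors among themselves, so 6 needs a new color (χ ≥ 4).
The coloring below uses 4 colors, so χ(G) = 4.
A valid 4-coloring: color 1: [0, 9]; color 2: [6, 7, 14]; color 3: [5, 12]; color 4: [8].

χ(G) = 4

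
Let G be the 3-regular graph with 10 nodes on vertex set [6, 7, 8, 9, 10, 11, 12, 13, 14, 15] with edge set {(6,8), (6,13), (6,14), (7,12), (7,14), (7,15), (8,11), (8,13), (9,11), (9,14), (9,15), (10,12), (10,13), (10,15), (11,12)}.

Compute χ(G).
Clique number ω(G) = 3 (lower bound: χ ≥ ω).
The clique on [6, 8, 13] has size 3, forcing χ ≥ 3, and the coloring below uses 3 colors, so χ(G) = 3.
A valid 3-coloring: color 1: [12, 13, 14, 15]; color 2: [7, 8, 9, 10]; color 3: [6, 11].

χ(G) = 3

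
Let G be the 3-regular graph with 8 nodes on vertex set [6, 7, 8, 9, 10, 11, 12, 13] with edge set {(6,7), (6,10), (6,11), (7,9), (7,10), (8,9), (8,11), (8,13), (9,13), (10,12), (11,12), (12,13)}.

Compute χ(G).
χ(G) = 3

Clique number ω(G) = 3 (lower bound: χ ≥ ω).
The clique on [6, 7, 10] has size 3, forcing χ ≥ 3, and the coloring below uses 3 colors, so χ(G) = 3.
A valid 3-coloring: color 1: [6, 9, 12]; color 2: [10, 11, 13]; color 3: [7, 8].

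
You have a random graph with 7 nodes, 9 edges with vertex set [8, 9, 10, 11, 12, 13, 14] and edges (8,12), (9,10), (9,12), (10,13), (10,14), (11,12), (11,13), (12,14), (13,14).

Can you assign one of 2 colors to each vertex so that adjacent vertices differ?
No, G is not 2-colorable

The clique on vertices [10, 13, 14] has size 3 > 2, so it alone needs 3 colors.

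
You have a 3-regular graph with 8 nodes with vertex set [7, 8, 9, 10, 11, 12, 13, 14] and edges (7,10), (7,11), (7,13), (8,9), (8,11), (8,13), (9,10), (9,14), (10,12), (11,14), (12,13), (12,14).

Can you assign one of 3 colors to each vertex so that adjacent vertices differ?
A valid 3-coloring: color 1: [7, 9, 12]; color 2: [10, 11, 13]; color 3: [8, 14].
(χ(G) = 3 ≤ 3.)

Yes, G is 3-colorable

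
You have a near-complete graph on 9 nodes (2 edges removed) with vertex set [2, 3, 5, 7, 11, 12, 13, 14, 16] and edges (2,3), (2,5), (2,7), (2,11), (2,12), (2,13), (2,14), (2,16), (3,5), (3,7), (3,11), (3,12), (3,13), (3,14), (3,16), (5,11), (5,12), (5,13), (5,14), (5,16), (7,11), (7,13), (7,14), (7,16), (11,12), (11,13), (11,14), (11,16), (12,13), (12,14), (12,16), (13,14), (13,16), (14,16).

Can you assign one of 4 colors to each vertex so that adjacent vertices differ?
No, G is not 4-colorable

The clique on vertices [2, 3, 5, 11, 12, 13, 14, 16] has size 8 > 4, so it alone needs 8 colors.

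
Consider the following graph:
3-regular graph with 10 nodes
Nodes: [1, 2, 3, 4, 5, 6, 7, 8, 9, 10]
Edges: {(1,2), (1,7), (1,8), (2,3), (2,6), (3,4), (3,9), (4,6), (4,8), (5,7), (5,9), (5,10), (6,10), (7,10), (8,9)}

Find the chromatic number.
χ(G) = 3

Clique number ω(G) = 3 (lower bound: χ ≥ ω).
The clique on [5, 7, 10] has size 3, forcing χ ≥ 3, and the coloring below uses 3 colors, so χ(G) = 3.
A valid 3-coloring: color 1: [2, 5, 8]; color 2: [1, 4, 9, 10]; color 3: [3, 6, 7].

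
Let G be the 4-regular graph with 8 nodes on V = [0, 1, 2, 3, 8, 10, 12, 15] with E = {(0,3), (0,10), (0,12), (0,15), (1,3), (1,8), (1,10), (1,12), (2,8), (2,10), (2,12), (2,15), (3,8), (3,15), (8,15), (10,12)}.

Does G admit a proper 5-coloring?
A valid 5-coloring: color 1: [12, 15]; color 2: [0, 1, 2]; color 3: [3, 10]; color 4: [8].
(χ(G) = 4 ≤ 5.)

Yes, G is 5-colorable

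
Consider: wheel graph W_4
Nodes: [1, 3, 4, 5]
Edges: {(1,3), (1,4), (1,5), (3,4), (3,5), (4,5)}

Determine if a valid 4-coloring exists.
A valid 4-coloring: color 1: [4]; color 2: [1]; color 3: [3]; color 4: [5].
(χ(G) = 4 ≤ 4.)

Yes, G is 4-colorable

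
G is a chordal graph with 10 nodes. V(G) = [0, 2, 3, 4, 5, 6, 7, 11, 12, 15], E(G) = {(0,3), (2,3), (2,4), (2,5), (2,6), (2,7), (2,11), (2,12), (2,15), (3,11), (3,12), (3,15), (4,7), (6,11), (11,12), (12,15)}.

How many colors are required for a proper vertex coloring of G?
Clique number ω(G) = 4 (lower bound: χ ≥ ω).
The clique on [2, 3, 11, 12] has size 4, forcing χ ≥ 4, and the coloring below uses 4 colors, so χ(G) = 4.
A valid 4-coloring: color 1: [0, 2]; color 2: [3, 4, 5, 6]; color 3: [7, 12]; color 4: [11, 15].

χ(G) = 4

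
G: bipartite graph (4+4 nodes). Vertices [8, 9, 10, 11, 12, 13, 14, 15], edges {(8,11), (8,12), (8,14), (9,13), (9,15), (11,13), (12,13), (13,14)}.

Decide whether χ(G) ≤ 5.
A valid 5-coloring: color 1: [8, 10, 13, 15]; color 2: [9, 11, 12, 14].
(χ(G) = 2 ≤ 5.)

Yes, G is 5-colorable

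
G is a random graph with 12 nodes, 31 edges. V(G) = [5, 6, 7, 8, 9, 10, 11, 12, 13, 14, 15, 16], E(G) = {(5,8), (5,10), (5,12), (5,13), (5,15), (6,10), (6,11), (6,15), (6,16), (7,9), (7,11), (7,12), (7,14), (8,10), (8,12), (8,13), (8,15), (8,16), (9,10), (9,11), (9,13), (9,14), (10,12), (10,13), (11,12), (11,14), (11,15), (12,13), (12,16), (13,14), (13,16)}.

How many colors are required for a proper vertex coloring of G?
Clique number ω(G) = 5 (lower bound: χ ≥ ω).
The clique on [5, 8, 10, 12, 13] has size 5, forcing χ ≥ 5, and the coloring below uses 5 colors, so χ(G) = 5.
A valid 5-coloring: color 1: [7, 13, 15]; color 2: [6, 9, 12]; color 3: [8, 11]; color 4: [10, 14, 16]; color 5: [5].

χ(G) = 5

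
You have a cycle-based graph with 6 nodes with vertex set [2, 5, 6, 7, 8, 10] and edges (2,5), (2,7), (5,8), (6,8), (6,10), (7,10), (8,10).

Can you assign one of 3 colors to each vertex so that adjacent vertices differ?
Yes, G is 3-colorable

A valid 3-coloring: color 1: [5, 10]; color 2: [2, 8]; color 3: [6, 7].
(χ(G) = 3 ≤ 3.)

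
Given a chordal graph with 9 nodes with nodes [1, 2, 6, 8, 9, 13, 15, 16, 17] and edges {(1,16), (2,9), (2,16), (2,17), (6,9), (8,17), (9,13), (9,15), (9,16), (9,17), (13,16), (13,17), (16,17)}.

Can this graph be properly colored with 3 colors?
The clique on vertices [2, 9, 16, 17] has size 4 > 3, so it alone needs 4 colors.

No, G is not 3-colorable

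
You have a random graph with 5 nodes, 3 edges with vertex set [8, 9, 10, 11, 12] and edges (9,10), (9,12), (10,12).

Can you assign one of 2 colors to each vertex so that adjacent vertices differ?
No, G is not 2-colorable

The clique on vertices [9, 10, 12] has size 3 > 2, so it alone needs 3 colors.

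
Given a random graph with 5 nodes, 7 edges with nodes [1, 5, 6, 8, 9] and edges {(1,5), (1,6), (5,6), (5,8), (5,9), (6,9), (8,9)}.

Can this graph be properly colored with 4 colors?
Yes, G is 4-colorable

A valid 4-coloring: color 1: [5]; color 2: [6, 8]; color 3: [1, 9].
(χ(G) = 3 ≤ 4.)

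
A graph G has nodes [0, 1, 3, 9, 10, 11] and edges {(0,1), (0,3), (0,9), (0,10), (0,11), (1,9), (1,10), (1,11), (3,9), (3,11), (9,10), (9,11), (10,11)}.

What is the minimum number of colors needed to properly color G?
Clique number ω(G) = 5 (lower bound: χ ≥ ω).
The clique on [0, 1, 9, 10, 11] has size 5, forcing χ ≥ 5, and the coloring below uses 5 colors, so χ(G) = 5.
A valid 5-coloring: color 1: [0]; color 2: [9]; color 3: [11]; color 4: [1, 3]; color 5: [10].

χ(G) = 5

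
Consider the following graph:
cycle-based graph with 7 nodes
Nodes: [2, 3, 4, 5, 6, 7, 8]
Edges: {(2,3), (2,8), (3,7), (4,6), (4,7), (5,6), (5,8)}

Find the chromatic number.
χ(G) = 3

Clique number ω(G) = 2 (lower bound: χ ≥ ω).
Odd cycle [5, 8, 2, 3, 7, 4, 6] needs 3 colors (χ ≥ 3).
The coloring below uses 3 colors, so χ(G) = 3.
A valid 3-coloring: color 1: [2, 4, 5]; color 2: [3, 6, 8]; color 3: [7].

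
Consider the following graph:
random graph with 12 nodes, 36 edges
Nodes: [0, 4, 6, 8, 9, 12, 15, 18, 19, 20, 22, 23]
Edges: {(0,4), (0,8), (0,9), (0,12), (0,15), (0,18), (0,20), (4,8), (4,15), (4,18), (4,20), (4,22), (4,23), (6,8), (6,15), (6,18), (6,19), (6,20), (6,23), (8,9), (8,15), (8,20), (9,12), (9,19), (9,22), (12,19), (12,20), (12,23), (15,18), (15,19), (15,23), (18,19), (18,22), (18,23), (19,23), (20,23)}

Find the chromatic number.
χ(G) = 5

Clique number ω(G) = 5 (lower bound: χ ≥ ω).
The clique on [6, 15, 18, 19, 23] has size 5, forcing χ ≥ 5, and the coloring below uses 5 colors, so χ(G) = 5.
A valid 5-coloring: color 1: [0, 22, 23]; color 2: [8, 12, 18]; color 3: [4, 6, 9]; color 4: [15, 20]; color 5: [19].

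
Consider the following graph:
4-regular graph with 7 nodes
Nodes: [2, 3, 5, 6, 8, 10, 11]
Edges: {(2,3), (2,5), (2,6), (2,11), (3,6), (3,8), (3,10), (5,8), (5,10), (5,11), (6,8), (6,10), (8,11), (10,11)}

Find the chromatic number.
χ(G) = 3

Clique number ω(G) = 3 (lower bound: χ ≥ ω).
The clique on [3, 6, 8] has size 3, forcing χ ≥ 3, and the coloring below uses 3 colors, so χ(G) = 3.
A valid 3-coloring: color 1: [6, 11]; color 2: [3, 5]; color 3: [2, 8, 10].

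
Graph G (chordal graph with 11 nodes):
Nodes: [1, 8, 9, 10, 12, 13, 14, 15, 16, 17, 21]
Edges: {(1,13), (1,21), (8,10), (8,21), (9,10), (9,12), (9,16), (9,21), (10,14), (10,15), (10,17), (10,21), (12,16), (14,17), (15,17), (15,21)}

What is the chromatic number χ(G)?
χ(G) = 3

Clique number ω(G) = 3 (lower bound: χ ≥ ω).
The clique on [10, 14, 17] has size 3, forcing χ ≥ 3, and the coloring below uses 3 colors, so χ(G) = 3.
A valid 3-coloring: color 1: [1, 10, 12]; color 2: [13, 16, 17, 21]; color 3: [8, 9, 14, 15].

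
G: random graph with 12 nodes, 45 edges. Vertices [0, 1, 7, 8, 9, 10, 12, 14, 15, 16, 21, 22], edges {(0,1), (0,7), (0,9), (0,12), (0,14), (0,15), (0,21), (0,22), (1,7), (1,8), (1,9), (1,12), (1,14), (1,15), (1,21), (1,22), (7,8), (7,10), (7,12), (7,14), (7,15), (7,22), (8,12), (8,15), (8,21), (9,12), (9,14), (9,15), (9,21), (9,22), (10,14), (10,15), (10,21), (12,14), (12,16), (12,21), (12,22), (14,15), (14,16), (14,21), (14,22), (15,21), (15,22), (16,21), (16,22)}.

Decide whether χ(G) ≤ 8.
A valid 8-coloring: color 1: [8, 14]; color 2: [1, 10, 16]; color 3: [12, 15]; color 4: [21, 22]; color 5: [0]; color 6: [7, 9].
(χ(G) = 6 ≤ 8.)

Yes, G is 8-colorable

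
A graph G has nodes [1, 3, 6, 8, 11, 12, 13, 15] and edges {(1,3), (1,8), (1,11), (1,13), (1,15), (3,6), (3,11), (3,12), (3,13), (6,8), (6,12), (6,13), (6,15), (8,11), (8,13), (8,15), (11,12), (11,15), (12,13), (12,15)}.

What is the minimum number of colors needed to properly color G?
χ(G) = 4

Clique number ω(G) = 4 (lower bound: χ ≥ ω).
The clique on [1, 8, 11, 15] has size 4, forcing χ ≥ 4, and the coloring below uses 4 colors, so χ(G) = 4.
A valid 4-coloring: color 1: [3, 8]; color 2: [1, 12]; color 3: [6, 11]; color 4: [13, 15].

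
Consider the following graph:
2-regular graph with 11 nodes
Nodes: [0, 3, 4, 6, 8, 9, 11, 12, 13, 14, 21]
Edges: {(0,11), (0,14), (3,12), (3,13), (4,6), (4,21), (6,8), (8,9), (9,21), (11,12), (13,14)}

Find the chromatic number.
χ(G) = 3

Clique number ω(G) = 2 (lower bound: χ ≥ ω).
Odd cycle [21, 9, 8, 6, 4] needs 3 colors (χ ≥ 3).
The coloring below uses 3 colors, so χ(G) = 3.
A valid 3-coloring: color 1: [3, 6, 9, 11, 14]; color 2: [0, 8, 12, 13, 21]; color 3: [4].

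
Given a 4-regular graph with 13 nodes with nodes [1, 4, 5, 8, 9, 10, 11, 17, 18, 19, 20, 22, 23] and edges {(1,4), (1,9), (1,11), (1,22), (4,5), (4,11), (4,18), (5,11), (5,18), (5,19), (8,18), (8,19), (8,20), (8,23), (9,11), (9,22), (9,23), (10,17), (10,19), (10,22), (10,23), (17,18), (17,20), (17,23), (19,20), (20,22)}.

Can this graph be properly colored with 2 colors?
The clique on vertices [1, 9, 11] has size 3 > 2, so it alone needs 3 colors.

No, G is not 2-colorable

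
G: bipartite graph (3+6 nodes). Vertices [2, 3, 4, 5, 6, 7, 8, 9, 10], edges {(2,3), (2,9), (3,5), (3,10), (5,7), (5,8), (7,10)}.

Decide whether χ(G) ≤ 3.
A valid 3-coloring: color 1: [2, 4, 5, 6, 10]; color 2: [3, 7, 8, 9].
(χ(G) = 2 ≤ 3.)

Yes, G is 3-colorable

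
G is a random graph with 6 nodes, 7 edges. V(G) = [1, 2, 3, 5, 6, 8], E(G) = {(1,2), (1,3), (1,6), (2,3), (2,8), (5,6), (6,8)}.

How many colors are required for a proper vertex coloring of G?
Clique number ω(G) = 3 (lower bound: χ ≥ ω).
The clique on [1, 2, 3] has size 3, forcing χ ≥ 3, and the coloring below uses 3 colors, so χ(G) = 3.
A valid 3-coloring: color 1: [1, 5, 8]; color 2: [2, 6]; color 3: [3].

χ(G) = 3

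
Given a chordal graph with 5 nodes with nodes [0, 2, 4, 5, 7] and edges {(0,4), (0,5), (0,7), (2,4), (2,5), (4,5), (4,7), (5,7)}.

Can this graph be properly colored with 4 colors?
Yes, G is 4-colorable

A valid 4-coloring: color 1: [5]; color 2: [4]; color 3: [0, 2]; color 4: [7].
(χ(G) = 4 ≤ 4.)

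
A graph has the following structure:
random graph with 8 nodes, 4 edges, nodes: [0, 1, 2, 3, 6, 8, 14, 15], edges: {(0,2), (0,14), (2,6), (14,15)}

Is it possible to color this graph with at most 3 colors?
Yes, G is 3-colorable

A valid 3-coloring: color 1: [0, 1, 3, 6, 8, 15]; color 2: [2, 14].
(χ(G) = 2 ≤ 3.)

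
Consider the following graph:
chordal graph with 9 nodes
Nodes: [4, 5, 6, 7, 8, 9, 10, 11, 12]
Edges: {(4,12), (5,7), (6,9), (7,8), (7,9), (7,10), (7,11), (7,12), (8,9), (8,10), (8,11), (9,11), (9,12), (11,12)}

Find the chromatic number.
χ(G) = 4

Clique number ω(G) = 4 (lower bound: χ ≥ ω).
The clique on [7, 8, 9, 11] has size 4, forcing χ ≥ 4, and the coloring below uses 4 colors, so χ(G) = 4.
A valid 4-coloring: color 1: [4, 6, 7]; color 2: [5, 9, 10]; color 3: [11]; color 4: [8, 12].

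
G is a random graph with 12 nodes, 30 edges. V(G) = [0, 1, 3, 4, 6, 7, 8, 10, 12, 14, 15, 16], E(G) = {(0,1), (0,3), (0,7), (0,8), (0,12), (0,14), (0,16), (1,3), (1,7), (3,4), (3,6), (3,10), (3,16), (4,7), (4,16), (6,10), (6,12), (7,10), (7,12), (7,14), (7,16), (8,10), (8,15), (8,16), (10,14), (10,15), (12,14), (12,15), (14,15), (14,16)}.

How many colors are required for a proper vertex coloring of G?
Clique number ω(G) = 4 (lower bound: χ ≥ ω).
The clique on [0, 7, 14, 16] has size 4, forcing χ ≥ 4, and the coloring below uses 4 colors, so χ(G) = 4.
A valid 4-coloring: color 1: [3, 7, 15]; color 2: [0, 4, 10]; color 3: [1, 6, 8, 14]; color 4: [12, 16].

χ(G) = 4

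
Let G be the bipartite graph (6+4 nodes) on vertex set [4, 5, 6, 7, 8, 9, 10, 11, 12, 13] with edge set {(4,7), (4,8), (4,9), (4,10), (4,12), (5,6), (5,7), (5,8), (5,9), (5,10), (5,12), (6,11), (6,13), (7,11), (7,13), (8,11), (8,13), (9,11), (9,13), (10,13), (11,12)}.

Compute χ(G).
χ(G) = 2

Clique number ω(G) = 2 (lower bound: χ ≥ ω).
The graph is bipartite (no odd cycle), so 2 colors suffice: χ(G) = 2.
A valid 2-coloring: color 1: [4, 5, 11, 13]; color 2: [6, 7, 8, 9, 10, 12].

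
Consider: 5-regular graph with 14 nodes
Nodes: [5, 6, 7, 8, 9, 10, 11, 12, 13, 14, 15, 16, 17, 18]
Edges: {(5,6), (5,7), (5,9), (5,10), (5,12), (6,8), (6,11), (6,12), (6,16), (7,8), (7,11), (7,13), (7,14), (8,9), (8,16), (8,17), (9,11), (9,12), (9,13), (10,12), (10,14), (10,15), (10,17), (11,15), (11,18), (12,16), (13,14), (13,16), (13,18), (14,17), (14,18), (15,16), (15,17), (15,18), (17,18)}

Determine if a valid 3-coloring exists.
No, G is not 3-colorable

Suppose a proper 3-coloring c exists. The clique [5, 6, 12] takes 3 distinct colors; by symmetry let c(5) = 1, c(6) = 2, c(12) = 3.
- Vertex 9: neighbors [5, 12] already have colors [1, 3] ⇒ c(9) = 2.
- Vertex 10: neighbors [5, 12] already have colors [1, 3] ⇒ c(10) = 2.
- Vertex 16: neighbors [6, 12] already have colors [2, 3] ⇒ c(16) = 1.
- Vertex 13: neighbors [16, 9] already have colors [1, 2] ⇒ c(13) = 3.
- Vertex 7: neighbors [5, 13] already have colors [1, 3] ⇒ c(7) = 2.
- Vertex 15: neighbors [16, 10] already have colors [1, 2] ⇒ c(15) = 3.
- Vertex 17: neighbors [10, 15] already have colors [2, 3] ⇒ c(17) = 1.
- Vertex 14: neighbors [17, 7, 13] already have colors [1, 2, 3] — all 3 colors blocked. Contradiction.
The forced assignments end in a contradiction, so G has no proper 3-coloring (χ ≥ 4).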